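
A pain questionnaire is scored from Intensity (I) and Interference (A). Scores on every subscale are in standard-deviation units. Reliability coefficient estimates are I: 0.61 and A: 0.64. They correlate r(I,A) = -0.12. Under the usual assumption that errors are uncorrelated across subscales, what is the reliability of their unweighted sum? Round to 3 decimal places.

Var(I+A) = 2 + 2·[(-0.12)] = 2 − 0.24 = 1.76.
With uncorrelated errors the cross-covariances are all true-score covariance, so they carry over unchanged; only the diagonal terms shrink to ρᵢσᵢ².
True-score variance = [0.61 + 0.64] − 0.24 = 1.25 − 0.24 = 1.01.
Reliability = 1.01 / 1.76 = 0.574.

0.574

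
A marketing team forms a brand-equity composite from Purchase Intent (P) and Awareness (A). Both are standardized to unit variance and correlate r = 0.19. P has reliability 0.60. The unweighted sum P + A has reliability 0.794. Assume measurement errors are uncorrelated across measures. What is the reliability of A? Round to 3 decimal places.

0.910

Var(P+A) = 2 + 2·0.19 = 2.380.
True-score variance = ρ_P + ρ_A + 2·0.19, so 0.794 = (0.60 + ρ_A + 0.38) / 2.380.
ρ_A = 0.794·2.380 − 0.60 − 0.38 = 0.910.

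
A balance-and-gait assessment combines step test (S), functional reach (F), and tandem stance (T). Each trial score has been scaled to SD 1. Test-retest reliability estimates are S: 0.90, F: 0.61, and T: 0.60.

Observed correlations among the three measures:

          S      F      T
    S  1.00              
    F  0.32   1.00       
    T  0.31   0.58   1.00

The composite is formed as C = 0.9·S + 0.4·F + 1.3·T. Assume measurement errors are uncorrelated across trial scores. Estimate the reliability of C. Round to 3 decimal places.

0.806

Var(C) = 0.9² + 0.4² + 1.3² + 2·[0.36·0.32 + 1.17·0.31 + 0.52·0.58] = 2.66 + 1.559 = 4.219.
With uncorrelated errors the cross-covariances are all true-score covariance, so they carry over unchanged; only the diagonal terms shrink to ρᵢσᵢ².
True-score variance = [0.9²·0.90 + 0.4²·0.61 + 1.3²·0.60] + 1.559 = 1.8406 + 1.559 = 3.3996.
Reliability = 3.3996 / 4.219 = 0.806.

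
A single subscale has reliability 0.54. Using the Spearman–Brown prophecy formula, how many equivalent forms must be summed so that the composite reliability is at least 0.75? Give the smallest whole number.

k ≥ ρ*(1−ρ₁)/(ρ₁(1−ρ*)) = 0.75·0.46 / (0.54·0.25) = 2.556.
Smallest integer k = 3.

3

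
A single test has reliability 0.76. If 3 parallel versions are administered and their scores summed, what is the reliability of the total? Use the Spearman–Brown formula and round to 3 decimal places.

ρ_k = kρ / (1 + (k−1)ρ) = 3·0.76 / (1 + 2·0.76) = 2.280 / 2.520 = 0.905.

0.905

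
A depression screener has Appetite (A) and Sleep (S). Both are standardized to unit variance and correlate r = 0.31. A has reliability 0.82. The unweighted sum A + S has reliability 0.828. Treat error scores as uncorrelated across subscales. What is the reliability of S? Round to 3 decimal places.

Var(A+S) = 2 + 2·0.31 = 2.620.
True-score variance = ρ_A + ρ_S + 2·0.31, so 0.828 = (0.82 + ρ_S + 0.62) / 2.620.
ρ_S = 0.828·2.620 − 0.82 − 0.62 = 0.729.

0.729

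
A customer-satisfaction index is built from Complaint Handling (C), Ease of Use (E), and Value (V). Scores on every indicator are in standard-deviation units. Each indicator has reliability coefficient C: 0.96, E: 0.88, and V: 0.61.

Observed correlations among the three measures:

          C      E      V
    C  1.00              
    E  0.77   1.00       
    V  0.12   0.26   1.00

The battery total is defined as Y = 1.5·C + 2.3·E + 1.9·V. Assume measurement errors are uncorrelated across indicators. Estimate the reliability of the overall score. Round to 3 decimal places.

Var(Y) = 1.5² + 2.3² + 1.9² + 2·[3.45·0.77 + 2.85·0.12 + 4.37·0.26] = 11.15 + 8.2694 = 19.4194.
Because errors are independent across components, Cov(Tᵢ,Tⱼ) = Cov(Xᵢ,Xⱼ); the off-diagonal part of the true-score variance is the same as above.
True-score variance = [1.5²·0.96 + 2.3²·0.88 + 1.9²·0.61] + 8.2694 = 9.0173 + 8.2694 = 17.2867.
Reliability = 17.2867 / 19.4194 = 0.890.

0.890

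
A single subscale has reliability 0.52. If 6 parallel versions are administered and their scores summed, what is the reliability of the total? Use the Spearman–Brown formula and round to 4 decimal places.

0.8667

ρ_k = kρ / (1 + (k−1)ρ) = 6·0.52 / (1 + 5·0.52) = 3.120 / 3.600 = 0.8667.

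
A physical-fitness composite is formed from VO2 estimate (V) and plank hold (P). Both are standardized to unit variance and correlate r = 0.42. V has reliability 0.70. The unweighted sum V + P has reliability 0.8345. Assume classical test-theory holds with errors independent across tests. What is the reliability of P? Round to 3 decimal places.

Var(V+P) = 2 + 2·0.42 = 2.840.
True-score variance = ρ_V + ρ_P + 2·0.42, so 0.8345 = (0.70 + ρ_P + 0.84) / 2.840.
ρ_P = 0.8345·2.840 − 0.70 − 0.84 = 0.830.

0.830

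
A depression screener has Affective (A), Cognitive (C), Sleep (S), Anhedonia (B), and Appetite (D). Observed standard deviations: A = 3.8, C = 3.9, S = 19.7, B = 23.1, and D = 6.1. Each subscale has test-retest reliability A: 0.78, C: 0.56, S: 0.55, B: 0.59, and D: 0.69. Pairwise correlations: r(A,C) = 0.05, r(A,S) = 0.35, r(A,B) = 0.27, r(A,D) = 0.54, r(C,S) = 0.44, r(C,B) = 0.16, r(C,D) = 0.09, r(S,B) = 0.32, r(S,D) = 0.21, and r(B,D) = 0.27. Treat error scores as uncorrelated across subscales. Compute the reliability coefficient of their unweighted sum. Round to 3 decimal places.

Var(A+C+S+B+D) = 3.8² + 3.9² + 19.7² + 23.1² + 6.1² + 2·[3.8·3.9·0.05 + 3.8·19.7·0.35 + 3.8·23.1·0.27 + 3.8·6.1·0.54 + 3.9·19.7·0.44 + 3.9·23.1·0.16 + 3.9·6.1·0.09 + 19.7·23.1·0.32 + 19.7·6.1·0.21 + 23.1·6.1·0.27] = 988.56 + 644.849 = 1633.41.
Under uncorrelated errors the observed covariances equal the true-score covariances, so only the own-variance terms attenuate.
True-score variance = [3.8²·0.78 + 3.9²·0.56 + 19.7²·0.55 + 23.1²·0.59 + 6.1²·0.69] + 644.849 = 573.735 + 644.849 = 1218.58.
Reliability = 1218.58 / 1633.41 = 0.746.

0.746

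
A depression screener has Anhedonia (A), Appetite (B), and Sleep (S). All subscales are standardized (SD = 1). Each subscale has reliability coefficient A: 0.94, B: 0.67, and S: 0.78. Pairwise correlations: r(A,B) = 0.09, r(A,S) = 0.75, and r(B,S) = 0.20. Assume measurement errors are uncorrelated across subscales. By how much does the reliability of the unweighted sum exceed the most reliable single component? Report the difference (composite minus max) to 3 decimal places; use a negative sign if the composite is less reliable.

-0.060

Var(sum) = 3 + 2.08 = 5.08; true-score variance = 2.39 + 2.08 = 4.47; composite reliability = 0.8799.
Max component reliability = 0.9400.
Difference = 0.8799 − 0.9400 = -0.060.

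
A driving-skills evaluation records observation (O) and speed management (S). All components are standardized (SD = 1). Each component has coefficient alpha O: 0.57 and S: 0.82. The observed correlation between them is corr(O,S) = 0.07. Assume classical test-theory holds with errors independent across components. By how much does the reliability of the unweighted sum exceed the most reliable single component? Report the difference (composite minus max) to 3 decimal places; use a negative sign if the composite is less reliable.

-0.105

Var(sum) = 2 + 0.14 = 2.14; true-score variance = 1.39 + 0.14 = 1.53; composite reliability = 0.7150.
Max component reliability = 0.8200.
Difference = 0.7150 − 0.8200 = -0.105.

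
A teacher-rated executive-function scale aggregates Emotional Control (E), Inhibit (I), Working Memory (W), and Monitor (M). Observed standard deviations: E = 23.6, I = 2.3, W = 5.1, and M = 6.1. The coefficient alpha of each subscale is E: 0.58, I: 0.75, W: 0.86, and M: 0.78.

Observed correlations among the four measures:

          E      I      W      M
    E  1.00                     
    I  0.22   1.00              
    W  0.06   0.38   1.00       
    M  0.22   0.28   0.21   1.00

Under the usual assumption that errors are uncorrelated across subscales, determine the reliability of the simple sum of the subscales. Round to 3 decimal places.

Var(E+I+W+M) = 23.6² + 2.3² + 5.1² + 6.1² + 2·[23.6·2.3·0.22 + 23.6·5.1·0.06 + 23.6·6.1·0.22 + 2.3·5.1·0.38 + 2.3·6.1·0.28 + 5.1·6.1·0.21] = 625.47 + 131.507 = 756.977.
Because errors are independent across components, Cov(Tᵢ,Tⱼ) = Cov(Xᵢ,Xⱼ); the off-diagonal part of the true-score variance is the same as above.
True-score variance = [23.6²·0.58 + 2.3²·0.75 + 5.1²·0.86 + 6.1²·0.78] + 131.507 = 378.397 + 131.507 = 509.903.
Reliability = 509.903 / 756.977 = 0.674.

0.674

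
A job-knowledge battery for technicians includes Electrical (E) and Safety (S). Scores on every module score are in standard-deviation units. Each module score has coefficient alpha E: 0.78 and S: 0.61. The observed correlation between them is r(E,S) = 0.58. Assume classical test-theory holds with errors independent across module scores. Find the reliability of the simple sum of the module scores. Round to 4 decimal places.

0.8070

Var(E+S) = 2 + 2·[0.58] = 2 + 1.16 = 3.16.
Because errors are independent across components, Cov(Tᵢ,Tⱼ) = Cov(Xᵢ,Xⱼ); the off-diagonal part of the true-score variance is the same as above.
True-score variance = [0.78 + 0.61] + 1.16 = 1.39 + 1.16 = 2.55.
Reliability = 2.55 / 3.16 = 0.8070.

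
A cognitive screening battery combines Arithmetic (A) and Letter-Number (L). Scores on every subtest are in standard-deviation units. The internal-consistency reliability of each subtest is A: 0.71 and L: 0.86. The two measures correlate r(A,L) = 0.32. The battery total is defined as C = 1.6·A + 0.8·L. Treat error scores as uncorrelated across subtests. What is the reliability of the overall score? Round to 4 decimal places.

Var(C) = 1.6² + 0.8² + 2·[1.28·0.32] = 3.2 + 0.8192 = 4.0192.
With uncorrelated errors the cross-covariances are all true-score covariance, so they carry over unchanged; only the diagonal terms shrink to ρᵢσᵢ².
True-score variance = [1.6²·0.71 + 0.8²·0.86] + 0.8192 = 2.368 + 0.8192 = 3.1872.
Reliability = 3.1872 / 4.0192 = 0.7930.

0.7930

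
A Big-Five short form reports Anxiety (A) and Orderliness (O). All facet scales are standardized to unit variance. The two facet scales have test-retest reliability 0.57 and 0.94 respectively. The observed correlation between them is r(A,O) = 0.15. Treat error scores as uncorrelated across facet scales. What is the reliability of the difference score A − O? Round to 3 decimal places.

Var(A−O) = 1 + 1 − 2·0.15 = 2 − 0.3 = 1.7.
With uncorrelated errors the cross-covariances are all true-score covariance, so they carry over unchanged; only the diagonal terms shrink to ρᵢσᵢ².
True-score variance = [0.57 + 0.94] − 0.3 = 1.51 − 0.3 = 1.21.
Reliability = 1.21 / 1.7 = 0.712.

0.712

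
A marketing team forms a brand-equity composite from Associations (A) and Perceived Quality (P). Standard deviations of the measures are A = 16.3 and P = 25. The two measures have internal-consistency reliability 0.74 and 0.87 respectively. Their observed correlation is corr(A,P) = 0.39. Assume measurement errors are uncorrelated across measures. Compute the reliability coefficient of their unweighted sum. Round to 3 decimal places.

Var(A+P) = 16.3² + 25² + 2·[16.3·25·0.39] = 890.69 + 317.85 = 1208.54.
Because errors are independent across components, Cov(Tᵢ,Tⱼ) = Cov(Xᵢ,Xⱼ); the off-diagonal part of the true-score variance is the same as above.
True-score variance = [16.3²·0.74 + 25²·0.87] + 317.85 = 740.361 + 317.85 = 1058.21.
Reliability = 1058.21 / 1208.54 = 0.876.

0.876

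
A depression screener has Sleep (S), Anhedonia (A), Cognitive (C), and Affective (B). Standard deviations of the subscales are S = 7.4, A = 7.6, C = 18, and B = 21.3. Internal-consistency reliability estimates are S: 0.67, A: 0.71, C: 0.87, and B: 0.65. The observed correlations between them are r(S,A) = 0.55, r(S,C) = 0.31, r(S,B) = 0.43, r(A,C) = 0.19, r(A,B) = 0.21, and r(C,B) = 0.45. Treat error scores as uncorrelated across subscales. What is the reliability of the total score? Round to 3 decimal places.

0.856

Var(S+A+C+B) = 7.4² + 7.6² + 18² + 21.3² + 2·[7.4·7.6·0.55 + 7.4·18·0.31 + 7.4·21.3·0.43 + 7.6·18·0.19 + 7.6·21.3·0.21 + 18·21.3·0.45] = 890.21 + 745.035 = 1635.24.
Because errors are independent across components, Cov(Tᵢ,Tⱼ) = Cov(Xᵢ,Xⱼ); the off-diagonal part of the true-score variance is the same as above.
True-score variance = [7.4²·0.67 + 7.6²·0.71 + 18²·0.87 + 21.3²·0.65] + 745.035 = 654.477 + 745.035 = 1399.51.
Reliability = 1399.51 / 1635.24 = 0.856.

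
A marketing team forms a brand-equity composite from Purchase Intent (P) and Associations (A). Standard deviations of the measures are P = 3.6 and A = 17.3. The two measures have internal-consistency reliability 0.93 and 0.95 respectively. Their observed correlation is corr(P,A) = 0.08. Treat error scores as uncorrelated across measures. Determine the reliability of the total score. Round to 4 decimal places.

Var(P+A) = 3.6² + 17.3² + 2·[3.6·17.3·0.08] = 312.25 + 9.9648 = 322.215.
With uncorrelated errors the cross-covariances are all true-score covariance, so they carry over unchanged; only the diagonal terms shrink to ρᵢσᵢ².
True-score variance = [3.6²·0.93 + 17.3²·0.95] + 9.9648 = 296.378 + 9.9648 = 306.343.
Reliability = 306.343 / 322.215 = 0.9507.

0.9507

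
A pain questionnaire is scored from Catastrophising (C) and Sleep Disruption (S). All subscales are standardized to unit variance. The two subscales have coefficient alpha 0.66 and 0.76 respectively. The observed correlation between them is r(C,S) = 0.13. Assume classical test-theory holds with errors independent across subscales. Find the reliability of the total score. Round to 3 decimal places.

Var(C+S) = 2 + 2·[0.13] = 2 + 0.26 = 2.26.
With uncorrelated errors the cross-covariances are all true-score covariance, so they carry over unchanged; only the diagonal terms shrink to ρᵢσᵢ².
True-score variance = [0.66 + 0.76] + 0.26 = 1.42 + 0.26 = 1.68.
Reliability = 1.68 / 2.26 = 0.743.

0.743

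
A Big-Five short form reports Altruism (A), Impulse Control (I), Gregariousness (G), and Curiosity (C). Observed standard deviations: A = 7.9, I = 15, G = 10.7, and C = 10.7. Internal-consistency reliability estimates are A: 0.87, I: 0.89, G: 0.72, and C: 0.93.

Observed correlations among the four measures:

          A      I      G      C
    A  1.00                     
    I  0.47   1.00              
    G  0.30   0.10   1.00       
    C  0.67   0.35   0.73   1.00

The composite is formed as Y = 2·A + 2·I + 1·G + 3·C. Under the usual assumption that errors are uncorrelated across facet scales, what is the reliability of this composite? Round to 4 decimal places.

0.9505

Var(Y) = 2²·7.9² + 2²·15² + 10.7² + 3²·10.7² + 2·[4·7.9·15·0.47 + 2·7.9·10.7·0.30 + 6·7.9·10.7·0.67 + 2·15·10.7·0.10 + 6·15·10.7·0.35 + 3·10.7·10.7·0.73] = 2294.54 + 2466.38 = 4760.92.
With uncorrelated errors the cross-covariances are all true-score covariance, so they carry over unchanged; only the diagonal terms shrink to ρᵢσᵢ².
True-score variance = [2²·7.9²·0.87 + 2²·15²·0.89 + 10.7²·0.72 + 3²·10.7²·0.93] + 2466.38 = 2058.9 + 2466.38 = 4525.28.
Reliability = 4525.28 / 4760.92 = 0.9505.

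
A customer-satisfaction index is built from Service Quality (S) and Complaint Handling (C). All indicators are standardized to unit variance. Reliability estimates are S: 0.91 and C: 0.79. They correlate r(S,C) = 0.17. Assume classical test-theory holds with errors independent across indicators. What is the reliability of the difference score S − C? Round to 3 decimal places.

Var(S−C) = 1 + 1 − 2·0.17 = 2 − 0.34 = 1.66.
Under uncorrelated errors the observed covariances equal the true-score covariances, so only the own-variance terms attenuate.
True-score variance = [0.91 + 0.79] − 0.34 = 1.7 − 0.34 = 1.36.
Reliability = 1.36 / 1.66 = 0.819.

0.819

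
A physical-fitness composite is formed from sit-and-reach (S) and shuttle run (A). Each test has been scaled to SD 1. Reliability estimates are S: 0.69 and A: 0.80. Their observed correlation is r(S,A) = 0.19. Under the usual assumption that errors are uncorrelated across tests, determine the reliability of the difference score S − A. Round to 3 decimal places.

0.685

Var(S−A) = 1 + 1 − 2·0.19 = 2 − 0.38 = 1.62.
Because errors are independent across components, Cov(Tᵢ,Tⱼ) = Cov(Xᵢ,Xⱼ); the off-diagonal part of the true-score variance is the same as above.
True-score variance = [0.69 + 0.80] − 0.38 = 1.49 − 0.38 = 1.11.
Reliability = 1.11 / 1.62 = 0.685.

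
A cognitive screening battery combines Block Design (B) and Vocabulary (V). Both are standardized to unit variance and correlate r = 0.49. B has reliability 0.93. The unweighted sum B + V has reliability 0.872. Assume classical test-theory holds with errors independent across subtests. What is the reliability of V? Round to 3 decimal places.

Var(B+V) = 2 + 2·0.49 = 2.980.
True-score variance = ρ_B + ρ_V + 2·0.49, so 0.872 = (0.93 + ρ_V + 0.98) / 2.980.
ρ_V = 0.872·2.980 − 0.93 − 0.98 = 0.689.

0.689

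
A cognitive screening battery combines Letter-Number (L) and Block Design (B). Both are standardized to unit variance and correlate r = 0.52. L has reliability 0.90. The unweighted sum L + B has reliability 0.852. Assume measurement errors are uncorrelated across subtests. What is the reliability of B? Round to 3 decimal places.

Var(L+B) = 2 + 2·0.52 = 3.040.
True-score variance = ρ_L + ρ_B + 2·0.52, so 0.852 = (0.90 + ρ_B + 1.04) / 3.040.
ρ_B = 0.852·3.040 − 0.90 − 1.04 = 0.650.

0.650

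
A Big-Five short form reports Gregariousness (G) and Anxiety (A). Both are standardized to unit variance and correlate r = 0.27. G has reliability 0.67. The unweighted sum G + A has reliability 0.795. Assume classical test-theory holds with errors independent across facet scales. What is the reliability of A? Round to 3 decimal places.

0.809

Var(G+A) = 2 + 2·0.27 = 2.540.
True-score variance = ρ_G + ρ_A + 2·0.27, so 0.795 = (0.67 + ρ_A + 0.54) / 2.540.
ρ_A = 0.795·2.540 − 0.67 − 0.54 = 0.809.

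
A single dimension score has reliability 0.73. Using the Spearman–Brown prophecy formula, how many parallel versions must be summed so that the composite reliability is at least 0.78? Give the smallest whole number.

2

k ≥ ρ*(1−ρ₁)/(ρ₁(1−ρ*)) = 0.78·0.27 / (0.73·0.22) = 1.311.
Smallest integer k = 2.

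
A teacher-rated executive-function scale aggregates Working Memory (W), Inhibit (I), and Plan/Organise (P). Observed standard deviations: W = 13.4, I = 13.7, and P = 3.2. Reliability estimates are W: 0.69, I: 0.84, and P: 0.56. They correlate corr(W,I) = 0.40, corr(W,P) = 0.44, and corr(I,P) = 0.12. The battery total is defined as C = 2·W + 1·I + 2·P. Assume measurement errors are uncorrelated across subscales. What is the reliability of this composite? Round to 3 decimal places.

0.808

Var(C) = 2²·13.4² + 13.7² + 2²·3.2² + 2·[2·13.4·13.7·0.40 + 4·13.4·3.2·0.44 + 2·13.7·3.2·0.12] = 946.89 + 465.709 = 1412.6.
Under uncorrelated errors the observed covariances equal the true-score covariances, so only the own-variance terms attenuate.
True-score variance = [2²·13.4²·0.69 + 13.7²·0.84 + 2²·3.2²·0.56] + 465.709 = 676.183 + 465.709 = 1141.89.
Reliability = 1141.89 / 1412.6 = 0.808.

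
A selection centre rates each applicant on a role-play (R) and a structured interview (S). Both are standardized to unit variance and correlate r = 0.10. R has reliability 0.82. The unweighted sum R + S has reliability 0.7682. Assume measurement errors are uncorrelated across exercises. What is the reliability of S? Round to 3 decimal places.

Var(R+S) = 2 + 2·0.10 = 2.200.
True-score variance = ρ_R + ρ_S + 2·0.10, so 0.7682 = (0.82 + ρ_S + 0.20) / 2.200.
ρ_S = 0.7682·2.200 − 0.82 − 0.20 = 0.670.

0.670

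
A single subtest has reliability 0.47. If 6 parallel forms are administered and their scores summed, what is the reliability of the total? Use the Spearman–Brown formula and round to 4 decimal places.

ρ_k = kρ / (1 + (k−1)ρ) = 6·0.47 / (1 + 5·0.47) = 2.820 / 3.350 = 0.8418.

0.8418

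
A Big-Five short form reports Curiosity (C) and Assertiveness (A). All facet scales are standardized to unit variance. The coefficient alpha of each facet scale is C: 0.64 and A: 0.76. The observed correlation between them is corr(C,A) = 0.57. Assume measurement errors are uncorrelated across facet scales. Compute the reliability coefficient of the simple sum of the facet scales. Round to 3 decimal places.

Var(C+A) = 2 + 2·[0.57] = 2 + 1.14 = 3.14.
With uncorrelated errors the cross-covariances are all true-score covariance, so they carry over unchanged; only the diagonal terms shrink to ρᵢσᵢ².
True-score variance = [0.64 + 0.76] + 1.14 = 1.4 + 1.14 = 2.54.
Reliability = 2.54 / 3.14 = 0.809.

0.809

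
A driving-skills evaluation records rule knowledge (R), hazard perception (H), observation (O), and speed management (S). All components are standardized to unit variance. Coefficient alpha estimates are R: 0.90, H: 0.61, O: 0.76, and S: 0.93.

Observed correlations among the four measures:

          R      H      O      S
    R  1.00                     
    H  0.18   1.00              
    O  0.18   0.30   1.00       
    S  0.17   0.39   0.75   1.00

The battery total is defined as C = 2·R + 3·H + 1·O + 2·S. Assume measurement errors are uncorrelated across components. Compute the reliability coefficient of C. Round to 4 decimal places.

Var(C) = 2² + 3² + 1 + 2² + 2·[6·0.18 + 2·0.18 + 4·0.17 + 3·0.30 + 6·0.39 + 2·0.75] = 18 + 13.72 = 31.72.
Under uncorrelated errors the observed covariances equal the true-score covariances, so only the own-variance terms attenuate.
True-score variance = [2²·0.90 + 3²·0.61 + 0.76 + 2²·0.93] + 13.72 = 13.57 + 13.72 = 27.29.
Reliability = 27.29 / 31.72 = 0.8603.

0.8603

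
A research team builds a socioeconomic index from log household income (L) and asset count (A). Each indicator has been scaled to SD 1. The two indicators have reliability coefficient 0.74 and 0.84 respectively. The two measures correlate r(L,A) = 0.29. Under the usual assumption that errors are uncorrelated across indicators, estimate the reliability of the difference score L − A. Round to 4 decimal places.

0.7042

Var(L−A) = 1 + 1 − 2·0.29 = 2 − 0.58 = 1.42.
Under uncorrelated errors the observed covariances equal the true-score covariances, so only the own-variance terms attenuate.
True-score variance = [0.74 + 0.84] − 0.58 = 1.58 − 0.58 = 1.
Reliability = 1 / 1.42 = 0.7042.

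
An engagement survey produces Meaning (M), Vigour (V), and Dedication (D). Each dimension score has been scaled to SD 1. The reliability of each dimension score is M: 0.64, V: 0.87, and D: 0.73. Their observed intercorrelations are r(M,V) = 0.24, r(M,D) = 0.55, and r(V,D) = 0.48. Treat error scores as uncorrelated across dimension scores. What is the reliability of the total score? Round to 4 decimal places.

Var(M+V+D) = 3 + 2·[0.24 + 0.55 + 0.48] = 3 + 2.54 = 5.54.
Because errors are independent across components, Cov(Tᵢ,Tⱼ) = Cov(Xᵢ,Xⱼ); the off-diagonal part of the true-score variance is the same as above.
True-score variance = [0.64 + 0.87 + 0.73] + 2.54 = 2.24 + 2.54 = 4.78.
Reliability = 4.78 / 5.54 = 0.8628.

0.8628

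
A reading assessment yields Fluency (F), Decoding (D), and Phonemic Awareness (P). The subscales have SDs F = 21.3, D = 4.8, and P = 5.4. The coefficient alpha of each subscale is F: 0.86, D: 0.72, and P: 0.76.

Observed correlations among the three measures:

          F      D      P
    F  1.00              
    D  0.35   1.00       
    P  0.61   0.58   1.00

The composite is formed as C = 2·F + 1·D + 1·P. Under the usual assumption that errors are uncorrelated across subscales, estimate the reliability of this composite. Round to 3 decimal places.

Var(C) = 2²·21.3² + 4.8² + 5.4² + 2·[2·21.3·4.8·0.35 + 2·21.3·5.4·0.61 + 4.8·5.4·0.58] = 1866.96 + 453.852 = 2320.81.
With uncorrelated errors the cross-covariances are all true-score covariance, so they carry over unchanged; only the diagonal terms shrink to ρᵢσᵢ².
True-score variance = [2²·21.3²·0.86 + 4.8²·0.72 + 5.4²·0.76] + 453.852 = 1599.44 + 453.852 = 2053.3.
Reliability = 2053.3 / 2320.81 = 0.885.

0.885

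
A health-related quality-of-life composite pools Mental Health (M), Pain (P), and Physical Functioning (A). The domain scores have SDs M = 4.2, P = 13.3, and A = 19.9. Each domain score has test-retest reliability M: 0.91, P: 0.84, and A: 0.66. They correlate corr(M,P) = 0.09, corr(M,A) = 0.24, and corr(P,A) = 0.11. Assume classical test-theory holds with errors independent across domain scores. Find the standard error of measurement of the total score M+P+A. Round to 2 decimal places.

12.83

Var(total) = 590.54 + 108.401 = 698.941.
True-score variance = 426.007 + 108.401 = 534.407, so reliability = 0.7646.
Error variance = 698.941 − 534.407 = 164.533; SEM = √164.533 = 12.83.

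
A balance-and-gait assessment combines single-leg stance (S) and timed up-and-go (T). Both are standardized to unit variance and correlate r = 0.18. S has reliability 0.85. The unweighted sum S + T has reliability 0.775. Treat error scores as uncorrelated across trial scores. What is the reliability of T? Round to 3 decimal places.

Var(S+T) = 2 + 2·0.18 = 2.360.
True-score variance = ρ_S + ρ_T + 2·0.18, so 0.775 = (0.85 + ρ_T + 0.36) / 2.360.
ρ_T = 0.775·2.360 − 0.85 − 0.36 = 0.619.

0.619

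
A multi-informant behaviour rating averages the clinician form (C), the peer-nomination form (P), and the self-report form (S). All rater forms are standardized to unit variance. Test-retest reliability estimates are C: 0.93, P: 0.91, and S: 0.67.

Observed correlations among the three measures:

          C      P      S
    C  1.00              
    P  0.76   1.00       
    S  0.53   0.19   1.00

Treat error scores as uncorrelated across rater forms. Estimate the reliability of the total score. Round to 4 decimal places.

0.9178

Var(C+P+S) = 3 + 2·[0.76 + 0.53 + 0.19] = 3 + 2.96 = 5.96.
With uncorrelated errors the cross-covariances are all true-score covariance, so they carry over unchanged; only the diagonal terms shrink to ρᵢσᵢ².
True-score variance = [0.93 + 0.91 + 0.67] + 2.96 = 2.51 + 2.96 = 5.47.
Reliability = 5.47 / 5.96 = 0.9178.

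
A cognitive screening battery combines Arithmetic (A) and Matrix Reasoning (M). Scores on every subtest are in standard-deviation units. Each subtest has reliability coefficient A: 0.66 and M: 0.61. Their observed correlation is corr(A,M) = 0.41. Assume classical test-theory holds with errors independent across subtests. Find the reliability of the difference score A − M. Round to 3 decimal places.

Var(A−M) = 1 + 1 − 2·0.41 = 2 − 0.82 = 1.18.
Because errors are independent across components, Cov(Tᵢ,Tⱼ) = Cov(Xᵢ,Xⱼ); the off-diagonal part of the true-score variance is the same as above.
True-score variance = [0.66 + 0.61] − 0.82 = 1.27 − 0.82 = 0.45.
Reliability = 0.45 / 1.18 = 0.381.

0.381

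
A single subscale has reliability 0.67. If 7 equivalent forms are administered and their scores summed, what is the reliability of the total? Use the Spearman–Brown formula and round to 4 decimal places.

ρ_k = kρ / (1 + (k−1)ρ) = 7·0.67 / (1 + 6·0.67) = 4.690 / 5.020 = 0.9343.

0.9343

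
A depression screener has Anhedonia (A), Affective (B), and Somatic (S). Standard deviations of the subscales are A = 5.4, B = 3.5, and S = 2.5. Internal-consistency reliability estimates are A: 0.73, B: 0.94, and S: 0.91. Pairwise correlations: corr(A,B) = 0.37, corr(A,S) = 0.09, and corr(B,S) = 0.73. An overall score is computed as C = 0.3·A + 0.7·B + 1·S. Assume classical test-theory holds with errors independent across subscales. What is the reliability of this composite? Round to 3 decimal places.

0.941

Var(C) = 0.3²·5.4² + 0.7²·3.5² + 2.5² + 2·[0.21·5.4·3.5·0.37 + 0.3·5.4·2.5·0.09 + 0.7·3.5·2.5·0.73] = 14.8769 + 12.6086 = 27.4855.
Under uncorrelated errors the observed covariances equal the true-score covariances, so only the own-variance terms attenuate.
True-score variance = [0.3²·5.4²·0.73 + 0.7²·3.5²·0.94 + 2.5²·0.91] + 12.6086 = 13.2457 + 12.6086 = 25.8542.
Reliability = 25.8542 / 27.4855 = 0.941.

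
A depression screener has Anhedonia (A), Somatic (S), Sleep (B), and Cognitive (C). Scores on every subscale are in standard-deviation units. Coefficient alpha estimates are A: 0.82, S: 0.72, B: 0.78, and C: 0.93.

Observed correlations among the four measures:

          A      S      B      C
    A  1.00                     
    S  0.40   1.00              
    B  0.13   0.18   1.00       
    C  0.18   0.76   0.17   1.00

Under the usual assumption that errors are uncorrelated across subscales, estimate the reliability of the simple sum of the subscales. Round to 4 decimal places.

Var(A+S+B+C) = 4 + 2·[0.40 + 0.13 + 0.18 + 0.18 + 0.76 + 0.17] = 4 + 3.64 = 7.64.
Because errors are independent across components, Cov(Tᵢ,Tⱼ) = Cov(Xᵢ,Xⱼ); the off-diagonal part of the true-score variance is the same as above.
True-score variance = [0.82 + 0.72 + 0.78 + 0.93] + 3.64 = 3.25 + 3.64 = 6.89.
Reliability = 6.89 / 7.64 = 0.9018.

0.9018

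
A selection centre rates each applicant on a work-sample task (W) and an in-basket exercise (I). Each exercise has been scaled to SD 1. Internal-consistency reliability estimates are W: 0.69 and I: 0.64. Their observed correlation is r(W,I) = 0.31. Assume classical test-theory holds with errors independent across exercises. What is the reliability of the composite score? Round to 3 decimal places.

0.744

Var(W+I) = 2 + 2·[0.31] = 2 + 0.62 = 2.62.
Under uncorrelated errors the observed covariances equal the true-score covariances, so only the own-variance terms attenuate.
True-score variance = [0.69 + 0.64] + 0.62 = 1.33 + 0.62 = 1.95.
Reliability = 1.95 / 2.62 = 0.744.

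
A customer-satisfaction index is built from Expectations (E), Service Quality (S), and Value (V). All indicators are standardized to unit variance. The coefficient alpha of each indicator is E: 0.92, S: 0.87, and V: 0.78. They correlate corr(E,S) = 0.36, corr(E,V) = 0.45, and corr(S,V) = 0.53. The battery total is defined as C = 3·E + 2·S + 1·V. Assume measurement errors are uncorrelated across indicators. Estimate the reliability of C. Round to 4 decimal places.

Var(C) = 3² + 2² + 1 + 2·[6·0.36 + 3·0.45 + 2·0.53] = 14 + 9.14 = 23.14.
Because errors are independent across components, Cov(Tᵢ,Tⱼ) = Cov(Xᵢ,Xⱼ); the off-diagonal part of the true-score variance is the same as above.
True-score variance = [3²·0.92 + 2²·0.87 + 0.78] + 9.14 = 12.54 + 9.14 = 21.68.
Reliability = 21.68 / 23.14 = 0.9369.

0.9369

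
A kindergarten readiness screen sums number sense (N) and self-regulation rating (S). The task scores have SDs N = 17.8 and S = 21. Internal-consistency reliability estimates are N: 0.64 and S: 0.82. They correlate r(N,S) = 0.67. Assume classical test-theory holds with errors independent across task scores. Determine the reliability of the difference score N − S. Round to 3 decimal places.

0.247

Var(N−S) = 17.8² + 21² − 2·17.8·21·0.67 = 757.84 − 500.892 = 256.948.
Under uncorrelated errors the observed covariances equal the true-score covariances, so only the own-variance terms attenuate.
True-score variance = [17.8²·0.64 + 21²·0.82] − 500.892 = 564.398 − 500.892 = 63.5056.
Reliability = 63.5056 / 256.948 = 0.247.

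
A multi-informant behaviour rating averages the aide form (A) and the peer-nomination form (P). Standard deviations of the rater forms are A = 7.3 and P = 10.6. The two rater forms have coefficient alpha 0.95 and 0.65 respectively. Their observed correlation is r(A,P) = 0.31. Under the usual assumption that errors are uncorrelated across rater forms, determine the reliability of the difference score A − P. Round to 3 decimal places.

0.643

Var(A−P) = 7.3² + 10.6² − 2·7.3·10.6·0.31 = 165.65 − 47.9756 = 117.674.
Because errors are independent across components, Cov(Tᵢ,Tⱼ) = Cov(Xᵢ,Xⱼ); the off-diagonal part of the true-score variance is the same as above.
True-score variance = [7.3²·0.95 + 10.6²·0.65] − 47.9756 = 123.66 − 47.9756 = 75.6839.
Reliability = 75.6839 / 117.674 = 0.643.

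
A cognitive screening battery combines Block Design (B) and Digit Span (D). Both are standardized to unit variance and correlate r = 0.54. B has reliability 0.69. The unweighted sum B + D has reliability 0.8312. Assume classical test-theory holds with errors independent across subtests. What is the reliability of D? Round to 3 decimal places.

0.790

Var(B+D) = 2 + 2·0.54 = 3.080.
True-score variance = ρ_B + ρ_D + 2·0.54, so 0.8312 = (0.69 + ρ_D + 1.08) / 3.080.
ρ_D = 0.8312·3.080 − 0.69 − 1.08 = 0.790.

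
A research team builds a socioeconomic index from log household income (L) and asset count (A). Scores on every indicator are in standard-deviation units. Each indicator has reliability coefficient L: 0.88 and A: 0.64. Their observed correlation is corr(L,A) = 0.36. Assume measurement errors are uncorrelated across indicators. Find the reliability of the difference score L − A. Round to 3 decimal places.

Var(L−A) = 1 + 1 − 2·0.36 = 2 − 0.72 = 1.28.
With uncorrelated errors the cross-covariances are all true-score covariance, so they carry over unchanged; only the diagonal terms shrink to ρᵢσᵢ².
True-score variance = [0.88 + 0.64] − 0.72 = 1.52 − 0.72 = 0.8.
Reliability = 0.8 / 1.28 = 0.625.

0.625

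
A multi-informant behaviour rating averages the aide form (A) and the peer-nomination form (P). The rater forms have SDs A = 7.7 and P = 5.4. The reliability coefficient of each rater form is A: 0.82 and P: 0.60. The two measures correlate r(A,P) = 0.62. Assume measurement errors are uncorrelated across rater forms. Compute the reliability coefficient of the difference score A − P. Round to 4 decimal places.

Var(A−P) = 7.7² + 5.4² − 2·7.7·5.4·0.62 = 88.45 − 51.5592 = 36.8908.
With uncorrelated errors the cross-covariances are all true-score covariance, so they carry over unchanged; only the diagonal terms shrink to ρᵢσᵢ².
True-score variance = [7.7²·0.82 + 5.4²·0.60] − 51.5592 = 66.1138 − 51.5592 = 14.5546.
Reliability = 14.5546 / 36.8908 = 0.3945.

0.3945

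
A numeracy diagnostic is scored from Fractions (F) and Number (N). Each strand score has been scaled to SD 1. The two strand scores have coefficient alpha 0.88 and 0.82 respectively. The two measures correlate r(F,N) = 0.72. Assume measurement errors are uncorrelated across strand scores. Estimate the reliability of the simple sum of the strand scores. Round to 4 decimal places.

0.9128

Var(F+N) = 2 + 2·[0.72] = 2 + 1.44 = 3.44.
Because errors are independent across components, Cov(Tᵢ,Tⱼ) = Cov(Xᵢ,Xⱼ); the off-diagonal part of the true-score variance is the same as above.
True-score variance = [0.88 + 0.82] + 1.44 = 1.7 + 1.44 = 3.14.
Reliability = 3.14 / 3.44 = 0.9128.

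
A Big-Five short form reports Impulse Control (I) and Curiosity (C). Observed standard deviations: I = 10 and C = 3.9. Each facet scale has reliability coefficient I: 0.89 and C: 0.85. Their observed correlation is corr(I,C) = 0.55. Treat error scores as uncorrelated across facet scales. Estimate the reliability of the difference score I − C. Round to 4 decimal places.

Var(I−C) = 10² + 3.9² − 2·10·3.9·0.55 = 115.21 − 42.9 = 72.31.
Under uncorrelated errors the observed covariances equal the true-score covariances, so only the own-variance terms attenuate.
True-score variance = [10²·0.89 + 3.9²·0.85] − 42.9 = 101.928 − 42.9 = 59.0285.
Reliability = 59.0285 / 72.31 = 0.8163.

0.8163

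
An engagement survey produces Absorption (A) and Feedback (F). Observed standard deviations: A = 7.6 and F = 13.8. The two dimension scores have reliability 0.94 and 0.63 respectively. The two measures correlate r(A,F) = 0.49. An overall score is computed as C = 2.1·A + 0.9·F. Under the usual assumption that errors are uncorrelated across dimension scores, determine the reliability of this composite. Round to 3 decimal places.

0.880

Var(C) = 2.1²·7.6² + 0.9²·13.8² + 2·[1.89·7.6·13.8·0.49] = 408.978 + 194.259 = 603.237.
With uncorrelated errors the cross-covariances are all true-score covariance, so they carry over unchanged; only the diagonal terms shrink to ρᵢσᵢ².
True-score variance = [2.1²·7.6²·0.94 + 0.9²·13.8²·0.63] + 194.259 = 336.62 + 194.259 = 530.879.
Reliability = 530.879 / 603.237 = 0.880.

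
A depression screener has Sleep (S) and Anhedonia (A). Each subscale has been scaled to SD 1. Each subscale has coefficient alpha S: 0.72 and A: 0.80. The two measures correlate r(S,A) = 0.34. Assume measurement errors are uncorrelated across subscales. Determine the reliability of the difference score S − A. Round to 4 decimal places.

0.6364

Var(S−A) = 1 + 1 − 2·0.34 = 2 − 0.68 = 1.32.
Under uncorrelated errors the observed covariances equal the true-score covariances, so only the own-variance terms attenuate.
True-score variance = [0.72 + 0.80] − 0.68 = 1.52 − 0.68 = 0.84.
Reliability = 0.84 / 1.32 = 0.6364.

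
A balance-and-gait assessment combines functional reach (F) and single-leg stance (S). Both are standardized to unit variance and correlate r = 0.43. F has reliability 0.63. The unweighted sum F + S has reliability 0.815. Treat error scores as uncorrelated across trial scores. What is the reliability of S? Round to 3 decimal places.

Var(F+S) = 2 + 2·0.43 = 2.860.
True-score variance = ρ_F + ρ_S + 2·0.43, so 0.815 = (0.63 + ρ_S + 0.86) / 2.860.
ρ_S = 0.815·2.860 − 0.63 − 0.86 = 0.841.

0.841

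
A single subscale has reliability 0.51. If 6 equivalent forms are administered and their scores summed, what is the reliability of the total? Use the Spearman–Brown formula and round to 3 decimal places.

ρ_k = kρ / (1 + (k−1)ρ) = 6·0.51 / (1 + 5·0.51) = 3.060 / 3.550 = 0.862.

0.862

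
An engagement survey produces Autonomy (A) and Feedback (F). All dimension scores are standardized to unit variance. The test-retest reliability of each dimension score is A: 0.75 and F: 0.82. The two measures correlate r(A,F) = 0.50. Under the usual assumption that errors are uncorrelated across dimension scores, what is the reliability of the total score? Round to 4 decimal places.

Var(A+F) = 2 + 2·[0.50] = 2 + 1 = 3.
Under uncorrelated errors the observed covariances equal the true-score covariances, so only the own-variance terms attenuate.
True-score variance = [0.75 + 0.82] + 1 = 1.57 + 1 = 2.57.
Reliability = 2.57 / 3 = 0.8567.

0.8567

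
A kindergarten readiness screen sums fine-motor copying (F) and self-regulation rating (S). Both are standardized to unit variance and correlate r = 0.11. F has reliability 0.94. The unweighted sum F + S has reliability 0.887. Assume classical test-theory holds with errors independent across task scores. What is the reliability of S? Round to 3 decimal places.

Var(F+S) = 2 + 2·0.11 = 2.220.
True-score variance = ρ_F + ρ_S + 2·0.11, so 0.887 = (0.94 + ρ_S + 0.22) / 2.220.
ρ_S = 0.887·2.220 − 0.94 − 0.22 = 0.809.

0.809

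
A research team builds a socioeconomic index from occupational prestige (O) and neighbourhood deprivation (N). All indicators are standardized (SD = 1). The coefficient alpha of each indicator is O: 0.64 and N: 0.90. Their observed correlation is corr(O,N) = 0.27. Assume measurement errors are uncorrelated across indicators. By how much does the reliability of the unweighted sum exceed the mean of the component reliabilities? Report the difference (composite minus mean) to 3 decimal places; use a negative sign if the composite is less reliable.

0.049

Var(sum) = 2 + 0.54 = 2.54; true-score variance = 1.54 + 0.54 = 2.08; composite reliability = 0.8189.
Mean component reliability = 0.7700.
Difference = 0.8189 − 0.7700 = 0.049.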